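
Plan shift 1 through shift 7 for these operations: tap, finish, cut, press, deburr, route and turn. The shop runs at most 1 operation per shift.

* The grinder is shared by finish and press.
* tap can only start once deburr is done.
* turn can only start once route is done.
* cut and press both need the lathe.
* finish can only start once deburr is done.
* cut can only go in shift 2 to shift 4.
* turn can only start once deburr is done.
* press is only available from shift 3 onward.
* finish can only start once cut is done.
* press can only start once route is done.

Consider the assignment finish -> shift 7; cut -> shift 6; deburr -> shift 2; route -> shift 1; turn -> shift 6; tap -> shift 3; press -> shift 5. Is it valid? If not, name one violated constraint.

cut can only go in shift 2 to shift 4 — violated.
finish can only start once deburr is done — holds.
finish can only start once cut is done — holds.
The shop runs at most 1 operation per shift — violated.
tap can only start once deburr is done — holds.
turn can only start once deburr is done — holds.
cut and press both need the lathe — holds.
press can only start once route is done — holds.
The grinder is shared by finish and press — holds.
turn can only start once route is done — holds.
press is only available from shift 3 onward — holds.

No. cut can only go in shift 2 to shift 4 is not satisfied.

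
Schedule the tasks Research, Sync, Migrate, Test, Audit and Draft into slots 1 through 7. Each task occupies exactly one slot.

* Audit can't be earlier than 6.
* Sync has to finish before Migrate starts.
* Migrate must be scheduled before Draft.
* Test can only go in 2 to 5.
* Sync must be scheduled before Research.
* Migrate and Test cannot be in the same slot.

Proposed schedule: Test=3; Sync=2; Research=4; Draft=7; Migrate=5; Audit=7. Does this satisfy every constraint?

Valid

Sync must be scheduled before Research — holds.
Audit can't be earlier than 6 — holds.
Test can only go in 2 to 5 — holds.
Sync has to finish before Migrate starts — holds.
Migrate must be scheduled before Draft — holds.
Migrate and Test cannot be in the same slot — holds.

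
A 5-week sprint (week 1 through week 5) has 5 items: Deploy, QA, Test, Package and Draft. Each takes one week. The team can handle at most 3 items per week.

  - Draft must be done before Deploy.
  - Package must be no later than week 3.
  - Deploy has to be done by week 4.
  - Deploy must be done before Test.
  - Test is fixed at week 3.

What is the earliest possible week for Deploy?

week 2

Precedence pushes Deploy to at least week 2; Deploy's own window allows nothing later than week 4; downstream work caps Deploy at week 2.
Deploy at week 2 is achievable: QA=week 1; Package=week 1; Test=week 3; Deploy=week 2; Draft=week 1.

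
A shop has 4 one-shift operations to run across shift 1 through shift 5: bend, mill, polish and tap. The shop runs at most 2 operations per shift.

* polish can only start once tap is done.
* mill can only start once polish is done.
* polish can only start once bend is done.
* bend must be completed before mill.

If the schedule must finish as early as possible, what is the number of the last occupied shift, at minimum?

3

The precedence chain requires at least 3 distinct shifts.
With at most 2 per shift and 4 operations, at least 2 shifts are needed.
3 works (last occupied shift: shift 3): for example bend -> shift 1, mill -> shift 3, polish -> shift 2, tap -> shift 1.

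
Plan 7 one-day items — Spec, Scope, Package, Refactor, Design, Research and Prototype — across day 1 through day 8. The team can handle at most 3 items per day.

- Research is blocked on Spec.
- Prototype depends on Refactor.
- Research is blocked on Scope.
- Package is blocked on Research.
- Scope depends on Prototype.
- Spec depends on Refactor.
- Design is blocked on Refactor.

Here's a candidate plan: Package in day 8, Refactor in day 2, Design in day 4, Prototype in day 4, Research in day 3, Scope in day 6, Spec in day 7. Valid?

No — it violates: Research is blocked on Spec

The team can handle at most 3 items per day — holds.
Spec depends on Refactor — holds.
Package is blocked on Research — holds.
Design is blocked on Refactor — holds.
Scope depends on Prototype — holds.
Research is blocked on Scope — violated.
Prototype depends on Refactor — holds.
Research is blocked on Spec — violated.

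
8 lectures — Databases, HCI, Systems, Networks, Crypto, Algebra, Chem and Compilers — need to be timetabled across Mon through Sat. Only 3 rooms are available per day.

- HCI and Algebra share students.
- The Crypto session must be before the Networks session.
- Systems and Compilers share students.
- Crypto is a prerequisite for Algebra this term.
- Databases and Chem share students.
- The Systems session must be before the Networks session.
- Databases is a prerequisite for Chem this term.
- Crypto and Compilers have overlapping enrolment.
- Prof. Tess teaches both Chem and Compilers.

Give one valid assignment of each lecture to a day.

Algebra=Tue; HCI=Wed; Crypto=Mon; Systems=Mon; Compilers=Wed; Chem=Tue; Networks=Tue; Databases=Mon

Checking: Crypto(Mon) before Networks(Tue); Systems(Mon) before Networks(Tue); Crypto(Mon) before Algebra(Tue); Databases(Mon) before Chem(Tue); Systems(Mon) != Compilers(Wed); Databases(Mon) != Chem(Tue); Chem(Tue) != Compilers(Wed); Crypto(Mon) != Compilers(Wed); HCI(Wed) != Algebra(Tue); max 3 per day (cap 3).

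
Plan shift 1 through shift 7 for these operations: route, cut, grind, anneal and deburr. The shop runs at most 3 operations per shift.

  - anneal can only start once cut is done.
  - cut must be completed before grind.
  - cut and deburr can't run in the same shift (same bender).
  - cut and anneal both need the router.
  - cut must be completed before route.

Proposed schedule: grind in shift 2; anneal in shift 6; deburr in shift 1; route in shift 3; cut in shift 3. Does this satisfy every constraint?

The shop runs at most 3 operations per shift — holds.
anneal can only start once cut is done — holds.
cut must be completed before route — violated.
cut and anneal both need the router — holds.
cut and deburr can't run in the same shift (same bender) — holds.
cut must be completed before grind — violated.

No. cut must be completed before grind is not satisfied.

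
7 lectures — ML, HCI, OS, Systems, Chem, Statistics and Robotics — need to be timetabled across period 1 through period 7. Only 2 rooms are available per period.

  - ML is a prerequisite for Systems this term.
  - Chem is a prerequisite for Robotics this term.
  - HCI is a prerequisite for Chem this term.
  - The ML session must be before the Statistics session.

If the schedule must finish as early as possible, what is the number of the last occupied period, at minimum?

The precedence chain requires at least 3 distinct periods.
With at most 2 per period and 7 lectures, at least 4 periods are needed.
4 works (last occupied period: period 4): for example HCI -> period 1; Robotics -> period 3; Chem -> period 2; OS -> period 4; Systems -> period 2; Statistics -> period 3; ML -> period 1.

4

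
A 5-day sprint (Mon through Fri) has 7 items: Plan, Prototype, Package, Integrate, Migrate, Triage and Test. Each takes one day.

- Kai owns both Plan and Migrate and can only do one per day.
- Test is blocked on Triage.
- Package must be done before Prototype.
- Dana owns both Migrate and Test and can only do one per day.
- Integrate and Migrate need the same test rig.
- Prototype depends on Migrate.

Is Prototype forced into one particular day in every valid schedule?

Prototype can be Tue (e.g. Package in Mon, Triage in Mon, Integrate in Tue, Plan in Tue, Prototype in Tue, Test in Tue, Migrate in Mon) or Wed (e.g. Triage -> Mon, Test -> Tue, Plan -> Tue, Package -> Mon, Integrate -> Tue, Migrate -> Mon, Prototype -> Wed).

No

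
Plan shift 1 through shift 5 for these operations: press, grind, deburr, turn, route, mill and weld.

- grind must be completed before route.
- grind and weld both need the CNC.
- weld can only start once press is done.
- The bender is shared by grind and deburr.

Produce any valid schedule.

grind=shift 1, mill=shift 1, press=shift 1, weld=shift 2, route=shift 2, turn=shift 1, deburr=shift 2

Checking: press(shift 1) before weld(shift 2); grind(shift 1) before route(shift 2); grind(shift 1) != deburr(shift 2); grind(shift 1) != weld(shift 2).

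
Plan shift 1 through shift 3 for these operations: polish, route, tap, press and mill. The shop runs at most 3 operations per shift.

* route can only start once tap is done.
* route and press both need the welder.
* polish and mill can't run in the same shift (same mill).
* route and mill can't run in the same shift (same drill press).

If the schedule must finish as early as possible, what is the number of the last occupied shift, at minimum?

The precedence chain requires at least 2 distinct shifts.
With at most 3 per shift and 5 operations, at least 2 shifts are needed.
2 works (last occupied shift: shift 2): for example tap in shift 1; press in shift 1; route in shift 2; polish in shift 2; mill in shift 1.

shift 2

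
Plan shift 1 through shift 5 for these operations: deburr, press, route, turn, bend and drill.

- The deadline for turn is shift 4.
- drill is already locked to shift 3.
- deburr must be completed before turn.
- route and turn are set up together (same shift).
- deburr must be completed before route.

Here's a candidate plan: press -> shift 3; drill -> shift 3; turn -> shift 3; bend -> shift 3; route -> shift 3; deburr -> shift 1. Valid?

Yes, all constraints hold

deburr must be completed before route — holds.
deburr must be completed before turn — holds.
The deadline for turn is shift 4 — holds.
route and turn are set up together (same shift) — holds.
drill is already locked to shift 3 — holds.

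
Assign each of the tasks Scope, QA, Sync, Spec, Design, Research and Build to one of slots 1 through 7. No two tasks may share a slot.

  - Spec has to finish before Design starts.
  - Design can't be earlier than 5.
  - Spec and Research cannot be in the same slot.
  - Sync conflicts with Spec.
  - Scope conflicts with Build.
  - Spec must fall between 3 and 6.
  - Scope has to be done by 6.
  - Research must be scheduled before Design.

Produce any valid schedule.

Scope=1, Spec=3, Design=5, Sync=6, Research=2, Build=7, QA=4

Checking: Spec(3) before Design(5); Research(2) before Design(5); Spec(3) != Research(2); Scope(1) != Build(7); Sync(6) != Spec(3); Spec=3 in [3,6]; Scope=1 in [1,6]; Design=5 in [5,7]; max 1 per slot (cap 1).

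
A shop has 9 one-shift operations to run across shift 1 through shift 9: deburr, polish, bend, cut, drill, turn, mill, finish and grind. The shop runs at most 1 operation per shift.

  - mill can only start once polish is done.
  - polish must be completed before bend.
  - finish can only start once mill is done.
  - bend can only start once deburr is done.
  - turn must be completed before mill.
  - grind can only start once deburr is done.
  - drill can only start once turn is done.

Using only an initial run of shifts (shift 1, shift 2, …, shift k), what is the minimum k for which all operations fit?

The precedence chain requires at least 3 distinct shifts.
With at most 1 per shift and 9 operations, at least 9 shifts are needed.
9 works (last occupied shift: shift 9): for example drill in shift 6, finish in shift 7, grind in shift 8, bend in shift 5, mill in shift 3, turn in shift 2, deburr in shift 4, polish in shift 1, cut in shift 9.

9 shifts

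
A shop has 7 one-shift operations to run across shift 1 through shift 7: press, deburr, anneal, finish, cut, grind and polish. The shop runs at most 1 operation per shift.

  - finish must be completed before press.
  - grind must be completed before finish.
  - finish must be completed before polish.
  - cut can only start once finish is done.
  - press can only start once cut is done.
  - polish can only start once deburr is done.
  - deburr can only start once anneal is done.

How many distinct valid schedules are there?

Splitting on press: it can be shift 4 (1), shift 5 (4), shift 6 (10), shift 7 (16). Listing each branch's schedules as (deburr, anneal, finish, cut, grind, polish) by shift number:
press=shift 4: (6,5,2,3,1,7) — 1.
press=shift 5: (6,1,3,4,2,7) (6,2,3,4,1,7) (6,3,2,4,1,7) (6,4,2,3,1,7) — 4.
press=shift 6: (2,1,4,5,3,7) (3,1,4,5,2,7) (3,2,4,5,1,7) (4,1,3,5,2,7) (4,2,3,5,1,7) (4,3,2,5,1,7) (5,1,3,4,2,7) (5,2,3,4,1,7) (5,3,2,4,1,7) (5,4,2,3,1,7) — 10.
press=shift 7: (2,1,4,5,3,6) (2,1,4,6,3,5) (3,1,4,5,2,6) (3,1,4,6,2,5) (3,2,4,5,1,6) (3,2,4,6,1,5) (4,1,3,5,2,6) (4,1,3,6,2,5) (4,2,3,5,1,6) (4,2,3,6,1,5) (4,3,2,5,1,6) (4,3,2,6,1,5) (5,1,3,4,2,6) (5,2,3,4,1,6) (5,3,2,4,1,6) (5,4,2,3,1,6) — 16.
Summing: 1 + 4 + 10 + 16 = 31.

31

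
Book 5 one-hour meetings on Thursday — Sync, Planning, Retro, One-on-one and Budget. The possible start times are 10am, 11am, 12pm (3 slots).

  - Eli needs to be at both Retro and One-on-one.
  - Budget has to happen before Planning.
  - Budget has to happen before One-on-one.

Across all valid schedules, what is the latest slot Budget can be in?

11am

Downstream work caps Budget at 11am.
Budget at 11am is achievable: One-on-one in 12pm; Sync in 10am; Retro in 10am; Planning in 12pm; Budget in 11am.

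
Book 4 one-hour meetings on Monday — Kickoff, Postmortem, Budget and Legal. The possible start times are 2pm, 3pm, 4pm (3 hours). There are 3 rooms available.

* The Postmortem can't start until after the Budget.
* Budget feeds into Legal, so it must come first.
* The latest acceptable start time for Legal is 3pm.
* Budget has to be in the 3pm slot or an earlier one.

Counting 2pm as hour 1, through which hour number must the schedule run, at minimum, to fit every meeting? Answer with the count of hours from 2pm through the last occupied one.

The precedence chain requires at least 2 distinct hours.
With at most 3 per hour and 4 meetings, at least 2 hours are needed.
2 works (last occupied hour: 3pm): for example Postmortem=3pm, Budget=2pm, Kickoff=2pm, Legal=3pm.

2 hours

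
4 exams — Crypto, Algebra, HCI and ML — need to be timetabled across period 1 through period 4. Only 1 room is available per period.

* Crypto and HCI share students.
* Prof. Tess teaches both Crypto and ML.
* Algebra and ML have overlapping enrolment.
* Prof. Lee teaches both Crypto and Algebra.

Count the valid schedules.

Splitting on Crypto: it can be period 1 (6), period 2 (6), period 3 (6), period 4 (6). Listing each branch's schedules as (Algebra, HCI, ML) by period number:
Crypto=period 1: (2,3,4) (2,4,3) (3,2,4) (3,4,2) (4,2,3) (4,3,2) — 6.
Crypto=period 2: (1,3,4) (1,4,3) (3,1,4) (3,4,1) (4,1,3) (4,3,1) — 6.
Crypto=period 3: (1,2,4) (1,4,2) (2,1,4) (2,4,1) (4,1,2) (4,2,1) — 6.
Crypto=period 4: (1,2,3) (1,3,2) (2,1,3) (2,3,1) (3,1,2) (3,2,1) — 6.
Summing: 6 + 6 + 6 + 6 = 24.

24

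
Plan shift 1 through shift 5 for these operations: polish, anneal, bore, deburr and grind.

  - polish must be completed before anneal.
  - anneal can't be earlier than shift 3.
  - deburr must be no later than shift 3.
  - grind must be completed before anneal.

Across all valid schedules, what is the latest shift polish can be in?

Downstream work caps polish at shift 4.
polish at shift 4 is achievable: bore in shift 1; deburr in shift 1; grind in shift 1; polish in shift 4; anneal in shift 5.

shift 4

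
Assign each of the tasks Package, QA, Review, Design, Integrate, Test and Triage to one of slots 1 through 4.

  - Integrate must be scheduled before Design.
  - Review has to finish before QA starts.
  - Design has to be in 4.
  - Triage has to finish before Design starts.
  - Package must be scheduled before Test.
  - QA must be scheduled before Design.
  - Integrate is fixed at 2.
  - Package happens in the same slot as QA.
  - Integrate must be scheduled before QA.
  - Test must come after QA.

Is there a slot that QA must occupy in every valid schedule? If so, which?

3

Integrate is fixed at 2 and must come before QA, so QA is at least 3.
Design is fixed at 4 and must come after QA, so QA is at most 3.
So QA must be 3.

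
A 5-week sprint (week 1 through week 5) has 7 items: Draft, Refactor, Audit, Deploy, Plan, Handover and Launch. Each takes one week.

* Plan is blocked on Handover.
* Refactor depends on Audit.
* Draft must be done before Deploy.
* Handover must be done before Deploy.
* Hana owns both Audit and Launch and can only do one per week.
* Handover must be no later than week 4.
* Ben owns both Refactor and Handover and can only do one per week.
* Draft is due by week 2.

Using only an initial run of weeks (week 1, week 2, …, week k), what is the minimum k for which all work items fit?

The precedence chain requires at least 2 distinct weeks.
2 works (last occupied week: week 2): for example Launch -> week 2, Plan -> week 2, Handover -> week 1, Audit -> week 1, Draft -> week 1, Refactor -> week 2, Deploy -> week 2.

2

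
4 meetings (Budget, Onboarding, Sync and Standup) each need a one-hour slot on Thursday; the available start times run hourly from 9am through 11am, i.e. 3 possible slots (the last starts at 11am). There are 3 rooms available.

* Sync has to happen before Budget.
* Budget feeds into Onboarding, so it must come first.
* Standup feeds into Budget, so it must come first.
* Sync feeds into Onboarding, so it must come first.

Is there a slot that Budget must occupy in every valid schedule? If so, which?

10am

Precedence pushes Budget to at least 10am; downstream work caps Budget at 10am.
So Budget is pinned to 10am.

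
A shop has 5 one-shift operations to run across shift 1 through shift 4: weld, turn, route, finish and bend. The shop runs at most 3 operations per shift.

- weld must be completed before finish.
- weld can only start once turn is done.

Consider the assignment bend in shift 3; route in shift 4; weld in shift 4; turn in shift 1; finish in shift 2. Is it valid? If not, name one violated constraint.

Invalid. weld must be completed before finish.

weld must be completed before finish — violated.
weld can only start once turn is done — holds.
The shop runs at most 3 operations per shift — holds.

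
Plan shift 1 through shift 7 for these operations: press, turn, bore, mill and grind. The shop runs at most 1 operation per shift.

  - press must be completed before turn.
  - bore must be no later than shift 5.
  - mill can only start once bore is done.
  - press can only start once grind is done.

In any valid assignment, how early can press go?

shift 2

Precedence pushes press to at least shift 2; downstream work caps press at shift 6.
press at shift 2 is achievable: grind -> shift 1, mill -> shift 5, press -> shift 2, bore -> shift 3, turn -> shift 4.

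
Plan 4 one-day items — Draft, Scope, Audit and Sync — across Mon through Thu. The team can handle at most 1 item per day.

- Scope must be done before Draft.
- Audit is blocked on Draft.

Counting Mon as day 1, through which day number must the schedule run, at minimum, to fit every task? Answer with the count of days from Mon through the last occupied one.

4 days

The precedence chain requires at least 3 distinct days.
With at most 1 per day and 4 tasks, at least 4 days are needed.
4 works (last occupied day: Thu): for example Sync=Thu, Draft=Tue, Audit=Wed, Scope=Mon.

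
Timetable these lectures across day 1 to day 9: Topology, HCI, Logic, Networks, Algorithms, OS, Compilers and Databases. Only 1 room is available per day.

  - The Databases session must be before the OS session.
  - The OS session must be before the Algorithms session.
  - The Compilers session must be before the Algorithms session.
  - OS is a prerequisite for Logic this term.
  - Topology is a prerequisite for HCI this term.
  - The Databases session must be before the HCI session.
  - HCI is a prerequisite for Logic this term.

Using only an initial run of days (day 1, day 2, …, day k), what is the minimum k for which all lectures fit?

8 days

The precedence chain requires at least 3 distinct days.
With at most 1 per day and 8 lectures, at least 8 days are needed.
8 works (last occupied day: day 8): for example Databases -> day 1, Topology -> day 2, OS -> day 4, Algorithms -> day 7, Logic -> day 5, Compilers -> day 6, Networks -> day 8, HCI -> day 3.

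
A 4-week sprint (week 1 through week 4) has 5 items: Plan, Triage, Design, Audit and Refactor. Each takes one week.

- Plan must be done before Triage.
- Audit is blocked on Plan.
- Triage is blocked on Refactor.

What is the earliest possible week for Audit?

Precedence pushes Audit to at least week 2.
Audit at week 2 is achievable: Refactor -> week 1; Audit -> week 2; Plan -> week 1; Design -> week 1; Triage -> week 2.

week 2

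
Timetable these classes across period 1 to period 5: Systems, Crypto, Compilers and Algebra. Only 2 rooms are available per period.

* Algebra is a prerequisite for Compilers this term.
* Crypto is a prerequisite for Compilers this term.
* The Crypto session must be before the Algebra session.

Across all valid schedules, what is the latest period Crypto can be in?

period 3

Downstream work caps Crypto at period 3.
Crypto at period 3 is achievable: Systems -> period 1, Compilers -> period 5, Crypto -> period 3, Algebra -> period 4.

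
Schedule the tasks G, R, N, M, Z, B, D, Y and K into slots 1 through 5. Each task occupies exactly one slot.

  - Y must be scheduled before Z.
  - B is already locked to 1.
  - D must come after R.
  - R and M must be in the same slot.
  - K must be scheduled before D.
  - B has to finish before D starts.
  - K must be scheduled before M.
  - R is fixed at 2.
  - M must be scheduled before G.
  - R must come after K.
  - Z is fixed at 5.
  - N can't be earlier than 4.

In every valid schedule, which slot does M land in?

Precedence pushes M to at least 2; M must be in the same slot as R, which can't be after 2, so M is at most 2.
So M is pinned to 2.

2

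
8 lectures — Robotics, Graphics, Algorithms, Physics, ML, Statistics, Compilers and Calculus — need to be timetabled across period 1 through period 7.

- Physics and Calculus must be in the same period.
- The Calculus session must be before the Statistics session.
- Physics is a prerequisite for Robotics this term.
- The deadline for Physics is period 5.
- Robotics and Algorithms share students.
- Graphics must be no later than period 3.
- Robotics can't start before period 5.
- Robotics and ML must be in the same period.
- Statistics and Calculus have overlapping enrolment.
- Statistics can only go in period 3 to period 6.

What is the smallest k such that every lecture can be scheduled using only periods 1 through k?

5

The precedence chain requires at least 2 distinct periods.
Robotics can't be placed before period 5, so the schedule must run through at least period 5.
5 works (last occupied period: period 5): for example Algorithms -> period 1; Robotics -> period 5; Compilers -> period 1; Calculus -> period 1; Statistics -> period 3; Physics -> period 1; ML -> period 5; Graphics -> period 1.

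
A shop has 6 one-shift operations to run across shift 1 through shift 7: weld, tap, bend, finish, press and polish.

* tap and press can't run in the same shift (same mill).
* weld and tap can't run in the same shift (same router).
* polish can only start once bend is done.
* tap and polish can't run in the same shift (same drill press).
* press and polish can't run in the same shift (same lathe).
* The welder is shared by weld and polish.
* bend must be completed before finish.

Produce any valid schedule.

polish -> shift 2; finish -> shift 2; tap -> shift 3; bend -> shift 1; weld -> shift 1; press -> shift 1

Checking: bend(shift 1) before finish(shift 2); bend(shift 1) before polish(shift 2); tap(shift 3) != press(shift 1); weld(shift 1) != tap(shift 3); tap(shift 3) != polish(shift 2); weld(shift 1) != polish(shift 2); press(shift 1) != polish(shift 2).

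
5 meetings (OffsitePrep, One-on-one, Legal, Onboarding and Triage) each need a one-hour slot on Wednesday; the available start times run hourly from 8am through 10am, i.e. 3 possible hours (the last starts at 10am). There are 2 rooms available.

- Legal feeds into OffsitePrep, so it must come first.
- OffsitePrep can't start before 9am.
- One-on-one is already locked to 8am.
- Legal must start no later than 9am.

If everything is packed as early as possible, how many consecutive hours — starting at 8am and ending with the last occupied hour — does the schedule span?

The precedence chain requires at least 2 distinct hours.
With at most 2 per hour and 5 meetings, at least 3 hours are needed.
3 works (last occupied hour: 10am): for example OffsitePrep in 9am, Triage in 10am, Onboarding in 9am, One-on-one in 8am, Legal in 8am.

3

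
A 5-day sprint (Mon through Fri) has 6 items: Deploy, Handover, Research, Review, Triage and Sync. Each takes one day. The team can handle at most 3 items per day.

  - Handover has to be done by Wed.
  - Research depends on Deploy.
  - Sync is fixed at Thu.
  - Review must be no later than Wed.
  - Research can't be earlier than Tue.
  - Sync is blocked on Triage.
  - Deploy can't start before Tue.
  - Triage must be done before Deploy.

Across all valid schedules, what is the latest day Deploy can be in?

Thu

Deploy is available from Tue; downstream work caps Deploy at Thu.
Deploy at Thu is achievable: Sync -> Thu; Review -> Mon; Handover -> Mon; Deploy -> Thu; Triage -> Mon; Research -> Fri.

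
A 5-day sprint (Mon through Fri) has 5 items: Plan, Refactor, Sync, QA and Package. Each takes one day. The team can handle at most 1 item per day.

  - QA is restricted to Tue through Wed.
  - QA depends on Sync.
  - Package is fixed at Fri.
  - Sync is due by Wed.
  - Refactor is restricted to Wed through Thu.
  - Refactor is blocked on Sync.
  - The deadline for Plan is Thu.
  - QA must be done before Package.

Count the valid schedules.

4

Enumerating: QA -> Tue; Plan -> Thu; Refactor -> Wed; Sync -> Mon; Package -> Fri | Package=Fri; QA=Tue; Plan=Wed; Sync=Mon; Refactor=Thu | Package in Fri; QA in Wed; Plan in Tue; Sync in Mon; Refactor in Thu | Package=Fri; Plan=Mon; QA=Wed; Refactor=Thu; Sync=Tue.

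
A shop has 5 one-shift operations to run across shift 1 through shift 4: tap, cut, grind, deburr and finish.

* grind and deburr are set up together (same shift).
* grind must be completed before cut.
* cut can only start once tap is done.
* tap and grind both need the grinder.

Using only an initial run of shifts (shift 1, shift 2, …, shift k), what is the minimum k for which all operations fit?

The precedence chain requires at least 2 distinct shifts.
Could 2 shifts be enough, i.e. nothing placed later than shift 2? No: cut must come after grind (at shift 1 or later) → {shift 2}; grind must come before cut (at shift 2 or earlier) → {shift 1}; tap must come before cut (at shift 2 or earlier) → {shift 1}; grind can't share with tap (shift 1) → nothing is left.
So 2 shifts is not enough.
3 works (last occupied shift: shift 3): for example finish -> shift 1, grind -> shift 2, tap -> shift 1, deburr -> shift 2, cut -> shift 3.

3 shifts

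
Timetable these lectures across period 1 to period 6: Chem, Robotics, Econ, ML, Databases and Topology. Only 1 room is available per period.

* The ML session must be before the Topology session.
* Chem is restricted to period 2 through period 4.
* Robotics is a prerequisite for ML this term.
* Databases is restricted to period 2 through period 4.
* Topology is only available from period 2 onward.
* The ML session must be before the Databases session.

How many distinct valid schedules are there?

Splitting on Chem: it can be period 2 (2), period 3 (2), period 4 (2). Listing each branch's schedules as (Robotics, Econ, ML, Databases, Topology) by period number:
Chem=period 2: (1,5,3,4,6) (1,6,3,4,5) — 2.
Chem=period 3: (1,5,2,4,6) (1,6,2,4,5) — 2.
Chem=period 4: (1,5,2,3,6) (1,6,2,3,5) — 2.
Summing: 2 + 2 + 2 = 6.

6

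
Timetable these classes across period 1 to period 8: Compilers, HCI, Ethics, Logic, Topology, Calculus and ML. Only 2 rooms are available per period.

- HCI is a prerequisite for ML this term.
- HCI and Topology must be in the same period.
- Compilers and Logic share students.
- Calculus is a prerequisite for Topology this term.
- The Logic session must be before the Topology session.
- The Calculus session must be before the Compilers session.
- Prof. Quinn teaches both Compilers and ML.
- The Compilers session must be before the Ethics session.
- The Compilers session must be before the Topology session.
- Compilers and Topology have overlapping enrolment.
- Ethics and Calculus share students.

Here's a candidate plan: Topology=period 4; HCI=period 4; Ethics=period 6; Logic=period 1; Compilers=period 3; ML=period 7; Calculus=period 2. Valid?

Prof. Quinn teaches both Compilers and ML — holds.
The Logic session must be before the Topology session — holds.
HCI and Topology must be in the same period — holds.
Compilers and Topology have overlapping enrolment — holds.
The Compilers session must be before the Topology session — holds.
The Compilers session must be before the Ethics session — holds.
The Calculus session must be before the Compilers session — holds.
Only 2 rooms are available per period — holds.
Calculus is a prerequisite for Topology this term — holds.
HCI is a prerequisite for ML this term — holds.
Ethics and Calculus share students — holds.
Compilers and Logic share students — holds.

Yes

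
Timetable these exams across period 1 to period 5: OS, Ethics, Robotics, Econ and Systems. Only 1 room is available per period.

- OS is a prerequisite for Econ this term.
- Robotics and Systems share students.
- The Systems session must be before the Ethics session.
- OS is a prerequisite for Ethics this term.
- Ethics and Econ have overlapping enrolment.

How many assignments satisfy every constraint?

Splitting on OS: it can be period 1 (12), period 2 (9), period 3 (4). Listing each branch's schedules as (Ethics, Robotics, Econ, Systems) by period number:
OS=period 1: (3,4,5,2) (3,5,4,2) (4,2,5,3) (4,3,5,2) (4,5,2,3) (4,5,3,2) (5,2,3,4) (5,2,4,3) (5,3,2,4) (5,3,4,2) (5,4,2,3) (5,4,3,2) — 12.
OS=period 2: (3,4,5,1) (3,5,4,1) (4,1,5,3) (4,3,5,1) (4,5,3,1) (5,1,3,4) (5,1,4,3) (5,3,4,1) (5,4,3,1) — 9.
OS=period 3: (4,1,5,2) (4,2,5,1) (5,1,4,2) (5,2,4,1) — 4.
Summing: 12 + 9 + 4 = 25.

25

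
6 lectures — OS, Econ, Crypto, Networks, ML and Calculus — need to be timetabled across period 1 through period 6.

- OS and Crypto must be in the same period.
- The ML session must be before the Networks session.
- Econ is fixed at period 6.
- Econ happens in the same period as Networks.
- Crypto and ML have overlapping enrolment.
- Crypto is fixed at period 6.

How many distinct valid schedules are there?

Splitting on ML: it can be period 1 (6), period 2 (6), period 3 (6), period 4 (6), period 5 (6). Listing each branch's schedules as (OS, Econ, Crypto, Networks, Calculus) by period number:
ML=period 1: (6,6,6,6,1) (6,6,6,6,2) (6,6,6,6,3) (6,6,6,6,4) (6,6,6,6,5) (6,6,6,6,6) — 6.
ML=period 2: (6,6,6,6,1) (6,6,6,6,2) (6,6,6,6,3) (6,6,6,6,4) (6,6,6,6,5) (6,6,6,6,6) — 6.
ML=period 3: (6,6,6,6,1) (6,6,6,6,2) (6,6,6,6,3) (6,6,6,6,4) (6,6,6,6,5) (6,6,6,6,6) — 6.
ML=period 4: (6,6,6,6,1) (6,6,6,6,2) (6,6,6,6,3) (6,6,6,6,4) (6,6,6,6,5) (6,6,6,6,6) — 6.
ML=period 5: (6,6,6,6,1) (6,6,6,6,2) (6,6,6,6,3) (6,6,6,6,4) (6,6,6,6,5) (6,6,6,6,6) — 6.
Summing: 6 + 6 + 6 + 6 + 6 = 30.

30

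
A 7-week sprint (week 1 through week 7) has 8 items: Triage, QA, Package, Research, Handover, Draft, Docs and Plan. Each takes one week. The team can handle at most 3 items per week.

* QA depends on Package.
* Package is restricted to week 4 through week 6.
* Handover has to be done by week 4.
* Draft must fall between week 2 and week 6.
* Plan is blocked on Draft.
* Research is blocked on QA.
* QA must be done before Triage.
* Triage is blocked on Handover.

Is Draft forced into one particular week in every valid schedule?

Draft can be week 2 (e.g. Draft in week 2, Research in week 6, Package in week 4, Plan in week 3, Triage in week 6, QA in week 5, Docs in week 1, Handover in week 1) or week 3 (e.g. Docs in week 1; Triage in week 6; QA in week 5; Plan in week 4; Research in week 6; Package in week 4; Handover in week 1; Draft in week 3).

No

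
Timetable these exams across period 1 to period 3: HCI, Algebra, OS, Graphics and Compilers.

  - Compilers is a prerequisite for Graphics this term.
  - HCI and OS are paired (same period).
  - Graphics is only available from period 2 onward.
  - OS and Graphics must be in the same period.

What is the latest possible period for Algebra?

Algebra at period 3 is achievable: Algebra=period 3; Graphics=period 2; Compilers=period 1; OS=period 2; HCI=period 2.

period 3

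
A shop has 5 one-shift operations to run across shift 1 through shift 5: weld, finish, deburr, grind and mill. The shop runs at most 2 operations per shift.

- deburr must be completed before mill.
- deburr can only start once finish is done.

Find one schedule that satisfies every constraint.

deburr -> shift 2, mill -> shift 3, finish -> shift 1, grind -> shift 2, weld -> shift 1

Checking: deburr(shift 2) before mill(shift 3); finish(shift 1) before deburr(shift 2); max 2 per shift (cap 2).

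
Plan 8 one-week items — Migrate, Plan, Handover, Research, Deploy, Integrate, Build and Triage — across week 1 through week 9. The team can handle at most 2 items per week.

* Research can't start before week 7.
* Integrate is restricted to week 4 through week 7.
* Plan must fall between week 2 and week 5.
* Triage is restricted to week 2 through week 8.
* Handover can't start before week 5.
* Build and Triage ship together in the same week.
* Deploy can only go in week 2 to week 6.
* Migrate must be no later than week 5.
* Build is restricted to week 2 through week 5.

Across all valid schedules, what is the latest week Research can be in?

Research is available from week 7.
Research at week 9 is achievable: Research -> week 9; Deploy -> week 2; Integrate -> week 4; Build -> week 3; Triage -> week 3; Handover -> week 5; Migrate -> week 1; Plan -> week 2.

week 9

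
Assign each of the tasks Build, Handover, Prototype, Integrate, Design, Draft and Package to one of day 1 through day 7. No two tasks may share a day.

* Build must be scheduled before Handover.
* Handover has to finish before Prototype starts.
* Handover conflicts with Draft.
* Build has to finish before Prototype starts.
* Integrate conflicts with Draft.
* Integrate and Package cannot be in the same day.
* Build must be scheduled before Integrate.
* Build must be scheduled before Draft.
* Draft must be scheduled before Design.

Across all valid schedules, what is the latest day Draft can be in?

day 6

Precedence pushes Draft to at least day 2; downstream work caps Draft at day 6.
Draft at day 6 is achievable: Handover=day 2; Package=day 5; Design=day 7; Build=day 1; Draft=day 6; Prototype=day 3; Integrate=day 4.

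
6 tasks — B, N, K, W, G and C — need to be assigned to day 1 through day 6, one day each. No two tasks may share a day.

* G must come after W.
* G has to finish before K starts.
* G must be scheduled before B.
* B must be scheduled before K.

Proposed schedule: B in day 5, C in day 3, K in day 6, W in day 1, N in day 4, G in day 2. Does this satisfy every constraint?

Yes, all constraints hold

No two tasks may share a day — holds.
G must be scheduled before B — holds.
G has to finish before K starts — holds.
B must be scheduled before K — holds.
G must come after W — holds.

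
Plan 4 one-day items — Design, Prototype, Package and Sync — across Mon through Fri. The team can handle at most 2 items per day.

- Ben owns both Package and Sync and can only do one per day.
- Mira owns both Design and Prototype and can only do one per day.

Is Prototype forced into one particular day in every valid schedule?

Prototype can be Mon (e.g. Design -> Tue; Prototype -> Mon; Sync -> Tue; Package -> Mon) or Tue (e.g. Package=Mon, Design=Mon, Sync=Tue, Prototype=Tue).

No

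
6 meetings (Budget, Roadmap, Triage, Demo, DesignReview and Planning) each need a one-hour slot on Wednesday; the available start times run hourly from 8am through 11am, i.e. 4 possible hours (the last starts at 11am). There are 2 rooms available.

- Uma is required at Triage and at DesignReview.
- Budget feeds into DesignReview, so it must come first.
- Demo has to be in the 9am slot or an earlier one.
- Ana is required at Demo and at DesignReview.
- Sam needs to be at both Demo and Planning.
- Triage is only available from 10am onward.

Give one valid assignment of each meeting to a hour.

Demo=8am; Planning=10am; Budget=8am; Roadmap=9am; DesignReview=9am; Triage=10am

Checking: Budget(8am) before DesignReview(9am); Triage(10am) != DesignReview(9am); Demo(8am) != Planning(10am); Demo(8am) != DesignReview(9am); Triage=10am in [10am,11am]; Demo=8am in [8am,9am]; max 2 per hour (cap 2).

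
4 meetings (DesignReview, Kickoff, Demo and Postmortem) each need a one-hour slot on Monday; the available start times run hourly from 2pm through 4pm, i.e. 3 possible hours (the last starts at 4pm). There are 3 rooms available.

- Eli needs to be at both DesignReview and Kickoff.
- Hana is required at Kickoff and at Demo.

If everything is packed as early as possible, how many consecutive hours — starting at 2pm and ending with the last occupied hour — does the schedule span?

With at most 3 per hour and 4 meetings, at least 2 hours are needed.
2 works (last occupied hour: 3pm): for example Kickoff -> 3pm, Demo -> 2pm, Postmortem -> 2pm, DesignReview -> 2pm.

2 hours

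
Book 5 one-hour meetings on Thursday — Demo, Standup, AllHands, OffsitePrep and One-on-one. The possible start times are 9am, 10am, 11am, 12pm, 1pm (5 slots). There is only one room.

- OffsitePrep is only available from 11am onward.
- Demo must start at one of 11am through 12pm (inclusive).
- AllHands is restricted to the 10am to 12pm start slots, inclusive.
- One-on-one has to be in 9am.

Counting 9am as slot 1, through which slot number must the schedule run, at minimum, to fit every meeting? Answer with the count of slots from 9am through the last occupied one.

5 slots

With at most 1 per slot and 5 meetings, at least 5 slots are needed.
Demo can't be placed before 11am — that is slot 3 counting from 9am — so the schedule must run through at least 3 slots.
5 works (last occupied slot: 1pm): for example OffsitePrep in 12pm; AllHands in 10am; One-on-one in 9am; Demo in 11am; Standup in 1pm.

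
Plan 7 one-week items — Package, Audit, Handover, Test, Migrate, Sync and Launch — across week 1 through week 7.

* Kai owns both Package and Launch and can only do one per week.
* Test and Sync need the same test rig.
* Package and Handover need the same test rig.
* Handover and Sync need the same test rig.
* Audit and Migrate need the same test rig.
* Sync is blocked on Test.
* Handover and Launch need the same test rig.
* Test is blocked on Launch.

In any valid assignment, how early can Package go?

week 1

Package at week 1 is achievable: Test=week 3, Handover=week 3, Launch=week 2, Audit=week 1, Package=week 1, Migrate=week 2, Sync=week 4.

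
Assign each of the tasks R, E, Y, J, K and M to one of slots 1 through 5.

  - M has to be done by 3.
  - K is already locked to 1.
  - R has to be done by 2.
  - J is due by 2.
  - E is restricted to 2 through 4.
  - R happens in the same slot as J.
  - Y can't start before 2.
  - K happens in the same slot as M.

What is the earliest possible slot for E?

2

E is available from 2; E's own window allows nothing later than 4.
E at 2 is achievable: R -> 1; Y -> 2; E -> 2; M -> 1; J -> 1; K -> 1.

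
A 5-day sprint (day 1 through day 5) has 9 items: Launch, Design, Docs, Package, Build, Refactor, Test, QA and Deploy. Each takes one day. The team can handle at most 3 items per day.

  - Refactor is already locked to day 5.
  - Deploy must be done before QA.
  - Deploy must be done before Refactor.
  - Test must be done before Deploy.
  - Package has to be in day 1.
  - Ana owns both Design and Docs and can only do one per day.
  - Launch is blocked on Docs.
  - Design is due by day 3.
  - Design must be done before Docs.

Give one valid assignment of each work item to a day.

Build -> day 2, Package -> day 1, Design -> day 1, Deploy -> day 2, QA -> day 3, Launch -> day 3, Docs -> day 2, Refactor -> day 5, Test -> day 1

Checking: Deploy(day 2) before QA(day 3); Deploy(day 2) before Refactor(day 5); Test(day 1) before Deploy(day 2); Docs(day 2) before Launch(day 3); Design(day 1) before Docs(day 2); Design(day 1) != Docs(day 2); Package=day 1 in [day 1,day 1]; Refactor=day 5 in [day 5,day 5]; Design=day 1 in [day 1,day 3]; max 3 per day (cap 3).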